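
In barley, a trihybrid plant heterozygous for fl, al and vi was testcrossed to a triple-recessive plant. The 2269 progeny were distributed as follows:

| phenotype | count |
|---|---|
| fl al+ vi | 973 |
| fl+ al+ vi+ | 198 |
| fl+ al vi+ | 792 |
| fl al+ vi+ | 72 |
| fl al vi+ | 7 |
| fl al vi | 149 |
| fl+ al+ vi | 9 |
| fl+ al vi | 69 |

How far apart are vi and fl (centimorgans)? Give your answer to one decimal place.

The two most frequent reciprocal classes, fl+ al vi+ and fl al+ vi, are the parental types, so the F1 was fl+ al vi+ / fl al+ vi.
The two rarest classes, fl al vi+ and fl+ al+ vi, are the double crossovers. Comparing them with the parentals, only the fl allele has switched, so fl is the middle locus and the order is vi – fl – al.
Crossovers in the vi–fl interval produce the single-crossover classes fl+ al vi and fl al+ vi+ (69 + 72 = 141) plus the double crossovers (16).
RF(vi–fl) = (141 + 16) / 2269 = 157/2269 = 0.0692 → 6.9 centimorgans.

6.9 centimorgans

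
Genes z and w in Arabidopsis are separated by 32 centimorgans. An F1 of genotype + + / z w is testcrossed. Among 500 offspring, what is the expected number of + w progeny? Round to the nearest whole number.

A map distance of 32 centimorgans corresponds to a recombination frequency of 0.320.
The F1 is + + / z w, so + w is a recombinant gamete class with expected frequency r/2 = 0.320/2 = 0.1600.
Expected number = 0.1600 × 500 = 80.00 ≈ 80.

80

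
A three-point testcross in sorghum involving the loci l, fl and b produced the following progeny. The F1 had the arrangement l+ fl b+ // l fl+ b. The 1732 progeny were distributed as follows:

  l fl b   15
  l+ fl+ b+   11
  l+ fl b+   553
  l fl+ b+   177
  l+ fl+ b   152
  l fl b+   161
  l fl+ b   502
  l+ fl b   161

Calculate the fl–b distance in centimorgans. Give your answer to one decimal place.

21.0 centimorgans

The two rarest classes, l+ fl+ b+ and l fl b, are the double crossovers. Comparing them with the parentals, only the fl allele has switched, so fl is the middle locus and the order is b – fl – l.
Crossovers in the b–fl interval produce the single-crossover classes l+ fl b and l fl+ b+ (161 + 177 = 338) plus the double crossovers (26).
RF(b–fl) = (338 + 26) / 1732 = 364/1732 = 0.2102 → 21.0 centimorgans.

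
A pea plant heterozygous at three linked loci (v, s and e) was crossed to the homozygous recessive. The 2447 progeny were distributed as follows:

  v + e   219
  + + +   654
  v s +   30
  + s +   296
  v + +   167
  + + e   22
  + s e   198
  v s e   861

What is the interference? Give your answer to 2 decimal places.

The two most frequent reciprocal classes, + + + and v s e, are the parental types, so the F1 was + + + / v s e.
The two rarest classes, + + e and v s +, are the double crossovers. Comparing them with the parentals, only the e allele has switched, so e is the middle locus and the order is s – e – v.
s–e: (515 + 52)/2447 = 0.2317; e–v: (365 + 52)/2447 = 0.1704.
Expected DCO frequency = 0.2317 × 0.1704 ≈ 0.03948; observed = 52/2447 ≈ 0.02125.
Coefficient of coincidence = 0.02125/0.03948 ≈ 0.54; interference = 1 − 0.54 = 0.46.

0.46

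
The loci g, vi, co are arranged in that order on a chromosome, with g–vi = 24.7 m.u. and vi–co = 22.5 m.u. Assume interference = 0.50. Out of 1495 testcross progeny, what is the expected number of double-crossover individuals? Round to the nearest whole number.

Map distances give recombination frequencies of 0.247 and 0.225 for the two intervals.
With interference 0.50 (so coincidence = 0.50), expected double-crossover frequency = 0.247 × 0.225 × 0.50 = 0.02779.
Expected number = 0.02779 × 1495 = 41.54 ≈ 42.

42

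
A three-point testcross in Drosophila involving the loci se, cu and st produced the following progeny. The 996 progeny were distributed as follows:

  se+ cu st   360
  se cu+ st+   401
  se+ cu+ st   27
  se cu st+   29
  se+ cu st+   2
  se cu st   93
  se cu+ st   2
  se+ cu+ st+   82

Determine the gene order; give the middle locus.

The two most frequent reciprocal classes, se cu+ st+ and se+ cu st, are the parental types, so the F1 was se cu+ st+ / se+ cu st.
The two rarest classes, se cu+ st and se+ cu st+, are the double crossovers. Comparing them with the parentals, only the st allele has switched, so st is the middle locus and the order is cu – st – se.

st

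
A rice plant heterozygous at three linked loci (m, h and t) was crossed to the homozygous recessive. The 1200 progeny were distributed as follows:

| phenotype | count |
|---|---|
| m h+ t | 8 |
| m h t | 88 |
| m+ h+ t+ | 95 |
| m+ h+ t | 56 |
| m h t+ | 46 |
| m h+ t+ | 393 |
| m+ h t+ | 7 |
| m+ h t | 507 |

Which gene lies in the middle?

t

The two most frequent reciprocal classes, m+ h t and m h+ t+, are the parental types, so the F1 was m+ h t / m h+ t+.
The two rarest classes, m+ h t+ and m h+ t, are the double crossovers. Comparing them with the parentals, only the t allele has switched, so t is the middle locus and the order is h – t – m.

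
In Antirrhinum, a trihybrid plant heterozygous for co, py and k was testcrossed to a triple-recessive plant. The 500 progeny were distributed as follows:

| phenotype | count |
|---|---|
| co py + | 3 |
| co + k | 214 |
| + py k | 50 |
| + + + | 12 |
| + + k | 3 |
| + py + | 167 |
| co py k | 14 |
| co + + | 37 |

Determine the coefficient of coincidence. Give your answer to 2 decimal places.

1.01

The two most frequent reciprocal classes, co + k and + py +, are the parental types, so the F1 was co + k / + py +.
The two rarest classes, + + k and co py +, are the double crossovers. Comparing them with the parentals, only the co allele has switched, so co is the middle locus and the order is k – co – py.
k–co: (87 + 6)/500 = 0.1860; co–py: (26 + 6)/500 = 0.0640.
Expected DCO frequency = 0.1860 × 0.0640 ≈ 0.01190; observed = 6/500 ≈ 0.01200.
Coefficient of coincidence = 0.01200/0.01190 ≈ 1.01.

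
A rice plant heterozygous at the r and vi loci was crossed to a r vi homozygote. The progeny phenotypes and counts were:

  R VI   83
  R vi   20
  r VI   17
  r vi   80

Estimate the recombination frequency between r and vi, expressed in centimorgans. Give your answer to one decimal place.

18.5 centimorgans

The two most frequent classes, R VI (83) and r vi (80), are the parental types, so the F1 was R VI / r vi.
The recombinant classes are R vi and r VI: 20 + 17 = 37.
Recombination frequency = 37/200 = 0.1850 ≈ 18.5%, i.e. 18.5 centimorgans.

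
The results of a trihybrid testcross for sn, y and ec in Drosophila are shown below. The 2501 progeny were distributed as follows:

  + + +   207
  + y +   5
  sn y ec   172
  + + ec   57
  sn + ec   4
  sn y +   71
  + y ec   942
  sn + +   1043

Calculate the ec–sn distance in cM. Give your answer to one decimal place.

15.5 cM

The two most frequent reciprocal classes, sn + + and + y ec, are the parental types, so the F1 was sn + + / + y ec.
The two rarest classes, sn + ec and + y +, are the double crossovers. Comparing them with the parentals, only the ec allele has switched, so ec is the middle locus and the order is sn – ec – y.
Crossovers in the sn–ec interval produce the single-crossover classes + + + and sn y ec (207 + 172 = 379) plus the double crossovers (9).
RF(sn–ec) = (379 + 9) / 2501 = 388/2501 = 0.1551 → 15.5 cM.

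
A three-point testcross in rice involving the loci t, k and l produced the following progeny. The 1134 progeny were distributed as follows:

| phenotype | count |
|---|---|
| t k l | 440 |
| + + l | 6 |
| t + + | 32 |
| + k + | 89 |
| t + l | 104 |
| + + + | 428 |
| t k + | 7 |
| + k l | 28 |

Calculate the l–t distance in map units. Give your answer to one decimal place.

6.4 map units

The two most frequent reciprocal classes, t k l and + + +, are the parental types, so the F1 was t k l / + + +.
The two rarest classes, t k + and + + l, are the double crossovers. Comparing them with the parentals, only the l allele has switched, so l is the middle locus and the order is k – l – t.
Crossovers in the l–t interval produce the single-crossover classes + k l and t + + (28 + 32 = 60) plus the double crossovers (13).
RF(l–t) = (60 + 13) / 1134 = 73/1134 = 0.0644 → 6.4 map units.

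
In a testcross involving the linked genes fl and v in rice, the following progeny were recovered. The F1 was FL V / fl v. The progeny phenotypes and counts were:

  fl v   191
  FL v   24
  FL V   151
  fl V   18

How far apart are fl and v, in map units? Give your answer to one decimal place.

The recombinant classes are FL v and fl V: 24 + 18 = 42.
Recombination frequency = 42/384 = 0.1094 ≈ 10.9%, i.e. 10.9 map units.

10.9 map units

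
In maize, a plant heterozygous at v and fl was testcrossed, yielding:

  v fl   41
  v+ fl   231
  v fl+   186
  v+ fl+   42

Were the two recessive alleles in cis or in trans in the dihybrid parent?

The two most frequent classes are v+ fl (231) and v fl+ (186); these are the parental (non-recombinant) types.
So the F1 carried v+ fl on one chromosome and v fl+ on the other — the recessive alleles are on opposite chromosomes (trans / repulsion).

trans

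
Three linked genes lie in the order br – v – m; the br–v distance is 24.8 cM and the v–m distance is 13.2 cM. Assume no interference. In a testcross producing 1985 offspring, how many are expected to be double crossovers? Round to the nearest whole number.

65

Map distances give recombination frequencies of 0.248 and 0.132 for the two intervals.
With no interference, expected double-crossover frequency = 0.248 × 0.132 = 0.03274.
Expected number = 0.03274 × 1985 = 64.98 ≈ 65.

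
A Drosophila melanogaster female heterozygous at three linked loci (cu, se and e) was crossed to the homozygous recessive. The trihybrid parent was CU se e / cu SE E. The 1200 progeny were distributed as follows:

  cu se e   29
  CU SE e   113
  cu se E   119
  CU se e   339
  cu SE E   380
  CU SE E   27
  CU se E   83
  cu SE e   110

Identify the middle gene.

The two rarest classes, cu se e and CU SE E, are the double crossovers. Comparing them with the parentals, only the cu allele has switched, so cu is the middle locus and the order is se – cu – e.

cu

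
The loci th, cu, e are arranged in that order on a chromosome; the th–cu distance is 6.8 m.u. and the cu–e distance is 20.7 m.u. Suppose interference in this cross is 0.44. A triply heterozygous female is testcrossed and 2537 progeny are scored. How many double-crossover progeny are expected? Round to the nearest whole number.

Map distances give recombination frequencies of 0.068 and 0.207 for the two intervals.
With interference 0.44 (so coincidence = 0.56), expected double-crossover frequency = 0.068 × 0.207 × 0.56 = 0.00788.
Expected number = 0.00788 × 2537 = 20.00 ≈ 20.

20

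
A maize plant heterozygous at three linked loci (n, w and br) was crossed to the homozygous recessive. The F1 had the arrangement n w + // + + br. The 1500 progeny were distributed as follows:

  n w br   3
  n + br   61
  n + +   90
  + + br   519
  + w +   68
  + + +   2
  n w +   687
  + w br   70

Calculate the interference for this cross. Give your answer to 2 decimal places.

0.66

The two rarest classes, n w br and + + +, are the double crossovers. Comparing them with the parentals, only the br allele has switched, so br is the middle locus and the order is n – br – w.
n–br: (129 + 5)/1500 = 0.0893; br–w: (160 + 5)/1500 = 0.1100.
Expected DCO frequency = 0.0893 × 0.1100 ≈ 0.00982; observed = 5/1500 ≈ 0.00333.
Coefficient of coincidence = 0.00333/0.00982 ≈ 0.34; interference = 1 − 0.34 = 0.66.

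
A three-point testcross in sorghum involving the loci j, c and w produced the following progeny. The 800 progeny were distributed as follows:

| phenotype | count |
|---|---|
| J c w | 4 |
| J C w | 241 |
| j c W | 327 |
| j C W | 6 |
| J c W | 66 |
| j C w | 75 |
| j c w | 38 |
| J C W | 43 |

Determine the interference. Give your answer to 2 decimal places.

The two most frequent reciprocal classes, J C w and j c W, are the parental types, so the F1 was J C w / j c W.
The two rarest classes, J c w and j C W, are the double crossovers. Comparing them with the parentals, only the c allele has switched, so c is the middle locus and the order is w – c – j.
w–c: (81 + 10)/800 = 0.1138; c–j: (141 + 10)/800 = 0.1888.
Expected DCO frequency = 0.1138 × 0.1888 ≈ 0.02149; observed = 10/800 ≈ 0.01250.
Coefficient of coincidence = 0.01250/0.02149 ≈ 0.58; interference = 1 − 0.58 = 0.42.

0.42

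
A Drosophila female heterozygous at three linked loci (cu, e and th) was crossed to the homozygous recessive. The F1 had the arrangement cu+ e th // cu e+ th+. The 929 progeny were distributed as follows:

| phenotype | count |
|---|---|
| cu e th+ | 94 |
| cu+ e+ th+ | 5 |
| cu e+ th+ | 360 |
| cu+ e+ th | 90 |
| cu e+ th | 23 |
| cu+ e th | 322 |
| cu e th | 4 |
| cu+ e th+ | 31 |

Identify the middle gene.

cu

The two rarest classes, cu e th and cu+ e+ th+, are the double crossovers. Comparing them with the parentals, only the cu allele has switched, so cu is the middle locus and the order is e – cu – th.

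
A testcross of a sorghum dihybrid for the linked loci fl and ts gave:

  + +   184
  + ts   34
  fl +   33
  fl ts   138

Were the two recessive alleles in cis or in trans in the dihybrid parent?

cis

The two most frequent classes are + + (184) and fl ts (138); these are the parental (non-recombinant) types.
So the F1 carried + + on one chromosome and fl ts on the other — the recessive alleles are on the same chromosome (cis / coupling).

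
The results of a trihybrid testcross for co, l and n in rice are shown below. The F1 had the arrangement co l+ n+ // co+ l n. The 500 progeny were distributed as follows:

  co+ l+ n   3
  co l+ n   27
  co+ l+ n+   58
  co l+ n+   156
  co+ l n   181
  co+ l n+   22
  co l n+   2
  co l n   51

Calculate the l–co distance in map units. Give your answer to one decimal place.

The two rarest classes, co l n+ and co+ l+ n, are the double crossovers. Comparing them with the parentals, only the l allele has switched, so l is the middle locus and the order is n – l – co.
Crossovers in the l–co interval produce the single-crossover classes co+ l+ n+ and co l n (58 + 51 = 109) plus the double crossovers (5).
RF(l–co) = (109 + 5) / 500 = 114/500 = 0.2280 → 22.8 map units.

22.8 map units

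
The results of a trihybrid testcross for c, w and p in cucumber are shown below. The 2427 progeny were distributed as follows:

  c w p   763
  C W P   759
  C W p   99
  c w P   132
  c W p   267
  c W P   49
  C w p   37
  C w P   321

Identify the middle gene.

c

The two most frequent reciprocal classes, C W P and c w p, are the parental types, so the F1 was C W P / c w p.
The two rarest classes, c W P and C w p, are the double crossovers. Comparing them with the parentals, only the c allele has switched, so c is the middle locus and the order is w – c – p.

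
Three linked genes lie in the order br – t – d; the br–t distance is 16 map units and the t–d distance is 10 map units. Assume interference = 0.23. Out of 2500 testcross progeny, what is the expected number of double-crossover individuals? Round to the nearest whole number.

Map distances give recombination frequencies of 0.160 and 0.100 for the two intervals.
With interference 0.23 (so coincidence = 0.77), expected double-crossover frequency = 0.160 × 0.100 × 0.77 = 0.01232.
Expected number = 0.01232 × 2500 = 30.80 ≈ 31.

31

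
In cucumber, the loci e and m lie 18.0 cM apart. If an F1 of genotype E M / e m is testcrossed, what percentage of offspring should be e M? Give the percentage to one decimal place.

A map distance of 18.0 cM corresponds to a recombination frequency of 0.180.
The F1 is E M / e m, so e M is a recombinant gamete class with expected frequency r/2 = 0.180/2 = 0.0900.
That is 0.0900 = 9.0% of the progeny.

9.0%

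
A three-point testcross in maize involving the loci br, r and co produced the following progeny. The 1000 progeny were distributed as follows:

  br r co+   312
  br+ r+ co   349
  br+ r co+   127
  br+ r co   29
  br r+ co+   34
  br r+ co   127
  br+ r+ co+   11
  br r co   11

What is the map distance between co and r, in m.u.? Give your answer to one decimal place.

The two most frequent reciprocal classes, br r co+ and br+ r+ co, are the parental types, so the F1 was br r co+ / br+ r+ co.
The two rarest classes, br r co and br+ r+ co+, are the double crossovers. Comparing them with the parentals, only the co allele has switched, so co is the middle locus and the order is r – co – br.
Crossovers in the r–co interval produce the single-crossover classes br r+ co+ and br+ r co (34 + 29 = 63) plus the double crossovers (22).
RF(r–co) = (63 + 22) / 1000 = 85/1000 = 0.0850 → 8.5 m.u.

8.5 m.u.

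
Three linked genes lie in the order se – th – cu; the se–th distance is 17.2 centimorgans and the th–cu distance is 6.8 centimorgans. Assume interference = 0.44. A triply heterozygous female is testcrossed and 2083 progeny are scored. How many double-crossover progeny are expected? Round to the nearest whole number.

Map distances give recombination frequencies of 0.172 and 0.068 for the two intervals.
With interference 0.44 (so coincidence = 0.56), expected double-crossover frequency = 0.172 × 0.068 × 0.56 = 0.00655.
Expected number = 0.00655 × 2083 = 13.64 ≈ 14.

14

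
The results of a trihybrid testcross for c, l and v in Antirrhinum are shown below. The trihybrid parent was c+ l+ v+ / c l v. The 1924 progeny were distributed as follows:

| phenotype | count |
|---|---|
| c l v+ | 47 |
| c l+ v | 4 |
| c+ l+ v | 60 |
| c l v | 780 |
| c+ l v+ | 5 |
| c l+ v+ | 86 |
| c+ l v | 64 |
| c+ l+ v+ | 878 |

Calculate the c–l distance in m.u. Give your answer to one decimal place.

The two rarest classes, c+ l v+ and c l+ v, are the double crossovers. Comparing them with the parentals, only the l allele has switched, so l is the middle locus and the order is c – l – v.
Crossovers in the c–l interval produce the single-crossover classes c l+ v+ and c+ l v (86 + 64 = 150) plus the double crossovers (9).
RF(c–l) = (150 + 9) / 1924 = 159/1924 = 0.0826 → 8.3 m.u.

8.3 m.u.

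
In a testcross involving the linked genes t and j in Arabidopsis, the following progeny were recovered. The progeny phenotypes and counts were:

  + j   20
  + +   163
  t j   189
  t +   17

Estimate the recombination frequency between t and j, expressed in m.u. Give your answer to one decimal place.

9.5 m.u.

The two most frequent classes, + + (163) and t j (189), are the parental types, so the F1 was + + / t j.
The recombinant classes are + j and t +: 20 + 17 = 37.
Recombination frequency = 37/389 = 0.0951 ≈ 9.5%, i.e. 9.5 m.u.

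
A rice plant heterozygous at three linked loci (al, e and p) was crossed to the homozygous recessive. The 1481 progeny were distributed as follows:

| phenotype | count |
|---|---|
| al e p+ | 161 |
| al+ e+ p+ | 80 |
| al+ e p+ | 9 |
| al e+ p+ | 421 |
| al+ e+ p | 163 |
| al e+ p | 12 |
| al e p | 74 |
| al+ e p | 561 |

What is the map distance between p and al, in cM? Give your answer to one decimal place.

The two most frequent reciprocal classes, al+ e p and al e+ p+, are the parental types, so the F1 was al+ e p / al e+ p+.
The two rarest classes, al+ e p+ and al e+ p, are the double crossovers. Comparing them with the parentals, only the p allele has switched, so p is the middle locus and the order is e – p – al.
Crossovers in the p–al interval produce the single-crossover classes al e p and al+ e+ p+ (74 + 80 = 154) plus the double crossovers (21).
RF(p–al) = (154 + 21) / 1481 = 175/1481 = 0.1182 → 11.8 cM.

11.8 cM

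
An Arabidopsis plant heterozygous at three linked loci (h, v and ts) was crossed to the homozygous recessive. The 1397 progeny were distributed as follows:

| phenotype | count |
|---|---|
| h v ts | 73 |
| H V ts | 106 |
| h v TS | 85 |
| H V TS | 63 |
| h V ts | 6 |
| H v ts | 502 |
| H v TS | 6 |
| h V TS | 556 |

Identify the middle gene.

The two most frequent reciprocal classes, H v ts and h V TS, are the parental types, so the F1 was H v ts / h V TS.
The two rarest classes, H v TS and h V ts, are the double crossovers. Comparing them with the parentals, only the ts allele has switched, so ts is the middle locus and the order is h – ts – v.

ts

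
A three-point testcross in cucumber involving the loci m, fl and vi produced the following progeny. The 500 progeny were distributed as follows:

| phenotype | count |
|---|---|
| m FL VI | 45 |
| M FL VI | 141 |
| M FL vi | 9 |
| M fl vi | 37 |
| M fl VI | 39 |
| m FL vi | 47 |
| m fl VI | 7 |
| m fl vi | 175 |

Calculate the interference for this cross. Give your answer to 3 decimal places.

The two most frequent reciprocal classes, m fl vi and M FL VI, are the parental types, so the F1 was m fl vi / M FL VI.
The two rarest classes, m fl VI and M FL vi, are the double crossovers. Comparing them with the parentals, only the vi allele has switched, so vi is the middle locus and the order is m – vi – fl.
m–vi: (82 + 16)/500 = 0.1960; vi–fl: (86 + 16)/500 = 0.2040.
Expected DCO frequency = 0.1960 × 0.2040 ≈ 0.03998; observed = 16/500 ≈ 0.03200.
Coefficient of coincidence = 0.03200/0.03998 ≈ 0.800; interference = 1 − 0.800 = 0.200.

0.200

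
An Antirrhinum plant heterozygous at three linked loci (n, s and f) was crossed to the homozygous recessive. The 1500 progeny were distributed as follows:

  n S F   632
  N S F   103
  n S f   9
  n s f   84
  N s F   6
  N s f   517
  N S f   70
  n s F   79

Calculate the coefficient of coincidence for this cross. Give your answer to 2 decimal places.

The two most frequent reciprocal classes, N s f and n S F, are the parental types, so the F1 was N s f / n S F.
The two rarest classes, N s F and n S f, are the double crossovers. Comparing them with the parentals, only the f allele has switched, so f is the middle locus and the order is s – f – n.
s–f: (149 + 15)/1500 = 0.1093; f–n: (187 + 15)/1500 = 0.1347.
Expected DCO frequency = 0.1093 × 0.1347 ≈ 0.01472; observed = 15/1500 ≈ 0.01000.
Coefficient of coincidence = 0.01000/0.01472 ≈ 0.68.

0.68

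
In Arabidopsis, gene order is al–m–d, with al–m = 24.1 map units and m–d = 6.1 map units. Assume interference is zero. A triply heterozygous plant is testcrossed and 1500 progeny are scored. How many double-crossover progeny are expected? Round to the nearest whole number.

Map distances give recombination frequencies of 0.241 and 0.061 for the two intervals.
With no interference, expected double-crossover frequency = 0.241 × 0.061 = 0.01470.
Expected number = 0.01470 × 1500 = 22.05 ≈ 22.

22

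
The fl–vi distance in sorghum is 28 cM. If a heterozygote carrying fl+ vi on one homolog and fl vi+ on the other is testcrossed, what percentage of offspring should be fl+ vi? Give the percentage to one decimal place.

36.0%

A map distance of 28 cM corresponds to a recombination frequency of 0.280.
The F1 is fl+ vi / fl vi+, so fl+ vi is a parental gamete class with expected frequency (1 − r)/2 = 0.720/2 = 0.3600.
That is 0.3600 = 36.0% of the progeny.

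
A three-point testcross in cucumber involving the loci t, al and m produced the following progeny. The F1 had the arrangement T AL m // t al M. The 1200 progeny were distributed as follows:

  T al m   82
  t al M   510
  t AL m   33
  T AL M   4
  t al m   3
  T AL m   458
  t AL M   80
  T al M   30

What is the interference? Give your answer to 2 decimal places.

0.29

The two rarest classes, T AL M and t al m, are the double crossovers. Comparing them with the parentals, only the m allele has switched, so m is the middle locus and the order is al – m – t.
al–m: (162 + 7)/1200 = 0.1408; m–t: (63 + 7)/1200 = 0.0583.
Expected DCO frequency = 0.1408 × 0.0583 ≈ 0.00821; observed = 7/1200 ≈ 0.00583.
Coefficient of coincidence = 0.00583/0.00821 ≈ 0.71; interference = 1 − 0.71 = 0.29.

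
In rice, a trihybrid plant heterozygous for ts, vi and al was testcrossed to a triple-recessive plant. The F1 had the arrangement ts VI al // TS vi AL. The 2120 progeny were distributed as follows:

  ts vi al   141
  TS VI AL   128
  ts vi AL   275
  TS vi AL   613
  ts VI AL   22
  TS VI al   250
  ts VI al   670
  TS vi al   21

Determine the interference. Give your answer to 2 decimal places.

The two rarest classes, ts VI AL and TS vi al, are the double crossovers. Comparing them with the parentals, only the al allele has switched, so al is the middle locus and the order is vi – al – ts.
vi–al: (269 + 43)/2120 = 0.1472; al–ts: (525 + 43)/2120 = 0.2679.
Expected DCO frequency = 0.1472 × 0.2679 ≈ 0.03943; observed = 43/2120 ≈ 0.02028.
Coefficient of coincidence = 0.02028/0.03943 ≈ 0.51; interference = 1 − 0.51 = 0.49.

0.49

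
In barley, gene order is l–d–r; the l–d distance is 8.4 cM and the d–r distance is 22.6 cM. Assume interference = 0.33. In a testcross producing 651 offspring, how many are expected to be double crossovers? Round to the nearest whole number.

8

Map distances give recombination frequencies of 0.084 and 0.226 for the two intervals.
With interference 0.33 (so coincidence = 0.67), expected double-crossover frequency = 0.084 × 0.226 × 0.67 = 0.01272.
Expected number = 0.01272 × 651 = 8.28 ≈ 8.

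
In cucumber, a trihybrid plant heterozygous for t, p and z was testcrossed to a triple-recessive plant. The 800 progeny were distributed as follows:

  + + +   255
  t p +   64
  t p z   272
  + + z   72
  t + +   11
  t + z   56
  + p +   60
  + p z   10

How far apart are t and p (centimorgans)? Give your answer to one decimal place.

17.1 centimorgans

The two most frequent reciprocal classes, t p z and + + +, are the parental types, so the F1 was t p z / + + +.
The two rarest classes, + p z and t + +, are the double crossovers. Comparing them with the parentals, only the t allele has switched, so t is the middle locus and the order is z – t – p.
Crossovers in the t–p interval produce the single-crossover classes t + z and + p + (56 + 60 = 116) plus the double crossovers (21).
RF(t–p) = (116 + 21) / 800 = 137/800 = 0.1713 → 17.1 centimorgans.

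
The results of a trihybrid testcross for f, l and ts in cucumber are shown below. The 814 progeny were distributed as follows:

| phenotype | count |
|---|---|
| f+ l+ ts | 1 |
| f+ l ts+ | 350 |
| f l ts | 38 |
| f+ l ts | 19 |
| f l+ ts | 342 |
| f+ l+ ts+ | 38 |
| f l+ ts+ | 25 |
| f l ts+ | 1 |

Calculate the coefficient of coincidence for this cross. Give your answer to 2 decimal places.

The two most frequent reciprocal classes, f l+ ts and f+ l ts+, are the parental types, so the F1 was f l+ ts / f+ l ts+.
The two rarest classes, f+ l+ ts and f l ts+, are the double crossovers. Comparing them with the parentals, only the f allele has switched, so f is the middle locus and the order is l – f – ts.
l–f: (76 + 2)/814 = 0.0958; f–ts: (44 + 2)/814 = 0.0565.
Expected DCO frequency = 0.0958 × 0.0565 ≈ 0.00541; observed = 2/814 ≈ 0.00246.
Coefficient of coincidence = 0.00246/0.00541 ≈ 0.45.

0.45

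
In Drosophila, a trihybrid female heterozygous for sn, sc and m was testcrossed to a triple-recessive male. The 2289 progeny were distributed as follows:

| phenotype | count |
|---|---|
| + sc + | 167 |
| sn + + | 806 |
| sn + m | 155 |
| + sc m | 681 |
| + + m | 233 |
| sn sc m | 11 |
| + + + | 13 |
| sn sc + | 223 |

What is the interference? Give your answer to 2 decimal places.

0.67

The two most frequent reciprocal classes, sn + + and + sc m, are the parental types, so the F1 was sn + + / + sc m.
The two rarest classes, + + + and sn sc m, are the double crossovers. Comparing them with the parentals, only the sn allele has switched, so sn is the middle locus and the order is m – sn – sc.
m–sn: (322 + 24)/2289 = 0.1512; sn–sc: (456 + 24)/2289 = 0.2097.
Expected DCO frequency = 0.1512 × 0.2097 ≈ 0.03171; observed = 24/2289 ≈ 0.01048.
Coefficient of coincidence = 0.01048/0.03171 ≈ 0.33; interference = 1 − 0.33 = 0.67.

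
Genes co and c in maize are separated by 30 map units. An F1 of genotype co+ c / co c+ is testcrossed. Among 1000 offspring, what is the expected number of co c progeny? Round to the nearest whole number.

150

A map distance of 30 map units corresponds to a recombination frequency of 0.300.
The F1 is co+ c / co c+, so co c is a recombinant gamete class with expected frequency r/2 = 0.300/2 = 0.1500.
Expected number = 0.1500 × 1000 = 150.00 ≈ 150.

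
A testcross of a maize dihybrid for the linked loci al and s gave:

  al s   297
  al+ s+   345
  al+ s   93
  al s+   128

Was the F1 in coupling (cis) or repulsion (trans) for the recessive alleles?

The two most frequent classes are al+ s+ (345) and al s (297); these are the parental (non-recombinant) types.
So the F1 carried al+ s+ on one chromosome and al s on the other — the recessive alleles are on the same chromosome (cis / coupling).

cis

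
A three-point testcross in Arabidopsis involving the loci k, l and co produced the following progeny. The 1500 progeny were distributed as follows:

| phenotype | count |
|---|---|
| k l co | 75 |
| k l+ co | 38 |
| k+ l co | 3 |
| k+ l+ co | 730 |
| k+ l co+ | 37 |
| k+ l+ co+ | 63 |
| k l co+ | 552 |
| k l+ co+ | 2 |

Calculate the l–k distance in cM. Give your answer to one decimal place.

The two most frequent reciprocal classes, k+ l+ co and k l co+, are the parental types, so the F1 was k+ l+ co / k l co+.
The two rarest classes, k+ l co and k l+ co+, are the double crossovers. Comparing them with the parentals, only the l allele has switched, so l is the middle locus and the order is co – l – k.
Crossovers in the l–k interval produce the single-crossover classes k l+ co and k+ l co+ (38 + 37 = 75) plus the double crossovers (5).
RF(l–k) = (75 + 5) / 1500 = 80/1500 = 0.0533 → 5.3 cM.

5.3 cM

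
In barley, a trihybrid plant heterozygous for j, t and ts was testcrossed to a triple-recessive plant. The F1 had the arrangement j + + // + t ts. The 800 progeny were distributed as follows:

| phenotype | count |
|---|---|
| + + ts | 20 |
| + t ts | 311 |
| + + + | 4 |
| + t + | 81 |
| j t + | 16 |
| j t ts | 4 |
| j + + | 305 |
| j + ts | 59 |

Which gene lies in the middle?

The two rarest classes, + + + and j t ts, are the double crossovers. Comparing them with the parentals, only the j allele has switched, so j is the middle locus and the order is ts – j – t.

j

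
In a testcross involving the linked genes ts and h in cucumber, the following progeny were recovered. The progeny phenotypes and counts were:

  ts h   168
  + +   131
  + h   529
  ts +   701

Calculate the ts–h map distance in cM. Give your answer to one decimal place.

19.6 cM

The two most frequent classes, + h (529) and ts + (701), are the parental types, so the F1 was + h / ts +.
The recombinant classes are + + and ts h: 131 + 168 = 299.
Recombination frequency = 299/1529 = 0.1956 ≈ 19.6%, i.e. 19.6 cM.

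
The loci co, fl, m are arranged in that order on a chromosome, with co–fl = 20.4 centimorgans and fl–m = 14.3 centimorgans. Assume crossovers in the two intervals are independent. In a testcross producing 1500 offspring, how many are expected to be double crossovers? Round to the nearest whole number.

Map distances give recombination frequencies of 0.204 and 0.143 for the two intervals.
With no interference, expected double-crossover frequency = 0.204 × 0.143 = 0.02917.
Expected number = 0.02917 × 1500 = 43.76 ≈ 44.

44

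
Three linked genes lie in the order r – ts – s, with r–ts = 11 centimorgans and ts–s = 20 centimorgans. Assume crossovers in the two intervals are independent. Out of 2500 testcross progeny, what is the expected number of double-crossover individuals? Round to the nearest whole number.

55

Map distances give recombination frequencies of 0.110 and 0.200 for the two intervals.
With no interference, expected double-crossover frequency = 0.110 × 0.200 = 0.02200.
Expected number = 0.02200 × 2500 = 55.00 ≈ 55.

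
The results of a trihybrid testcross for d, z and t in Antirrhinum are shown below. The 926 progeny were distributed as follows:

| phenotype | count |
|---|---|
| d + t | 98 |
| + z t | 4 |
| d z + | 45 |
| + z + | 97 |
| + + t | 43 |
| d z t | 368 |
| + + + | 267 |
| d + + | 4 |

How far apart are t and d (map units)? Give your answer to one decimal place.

The two most frequent reciprocal classes, d z t and + + +, are the parental types, so the F1 was d z t / + + +.
The two rarest classes, + z t and d + +, are the double crossovers. Comparing them with the parentals, only the d allele has switched, so d is the middle locus and the order is z – d – t.
Crossovers in the d–t interval produce the single-crossover classes d z + and + + t (45 + 43 = 88) plus the double crossovers (8).
RF(d–t) = (88 + 8) / 926 = 96/926 = 0.1037 → 10.4 map units.

10.4 map units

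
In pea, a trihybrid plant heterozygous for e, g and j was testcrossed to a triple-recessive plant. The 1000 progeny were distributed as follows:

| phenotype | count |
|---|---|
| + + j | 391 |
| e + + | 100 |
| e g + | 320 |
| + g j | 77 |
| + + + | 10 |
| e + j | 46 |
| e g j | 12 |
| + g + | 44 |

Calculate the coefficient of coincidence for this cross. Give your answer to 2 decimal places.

0.99

The two most frequent reciprocal classes, e g + and + + j, are the parental types, so the F1 was e g + / + + j.
The two rarest classes, e g j and + + +, are the double crossovers. Comparing them with the parentals, only the j allele has switched, so j is the middle locus and the order is e – j – g.
e–j: (90 + 22)/1000 = 0.1120; j–g: (177 + 22)/1000 = 0.1990.
Expected DCO frequency = 0.1120 × 0.1990 ≈ 0.02229; observed = 22/1000 ≈ 0.02200.
Coefficient of coincidence = 0.02200/0.02229 ≈ 0.99.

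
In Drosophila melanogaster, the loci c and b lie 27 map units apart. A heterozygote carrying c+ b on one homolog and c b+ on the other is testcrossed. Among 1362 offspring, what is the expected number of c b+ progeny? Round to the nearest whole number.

497

A map distance of 27 map units corresponds to a recombination frequency of 0.270.
The F1 is c+ b / c b+, so c b+ is a parental gamete class with expected frequency (1 − r)/2 = 0.730/2 = 0.3650.
Expected number = 0.3650 × 1362 = 497.13 ≈ 497.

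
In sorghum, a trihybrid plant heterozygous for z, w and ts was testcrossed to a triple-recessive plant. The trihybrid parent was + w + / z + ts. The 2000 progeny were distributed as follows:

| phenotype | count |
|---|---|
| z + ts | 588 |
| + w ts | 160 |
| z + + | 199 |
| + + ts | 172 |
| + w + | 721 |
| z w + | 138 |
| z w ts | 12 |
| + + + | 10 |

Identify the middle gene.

w

The two rarest classes, + + + and z w ts, are the double crossovers. Comparing them with the parentals, only the w allele has switched, so w is the middle locus and the order is ts – w – z.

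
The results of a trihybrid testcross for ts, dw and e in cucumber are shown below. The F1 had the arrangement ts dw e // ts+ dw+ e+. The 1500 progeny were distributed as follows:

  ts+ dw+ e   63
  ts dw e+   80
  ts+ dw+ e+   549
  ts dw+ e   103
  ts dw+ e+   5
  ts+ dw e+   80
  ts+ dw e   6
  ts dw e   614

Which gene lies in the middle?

ts

The two rarest classes, ts+ dw e and ts dw+ e+, are the double crossovers. Comparing them with the parentals, only the ts allele has switched, so ts is the middle locus and the order is e – ts – dw.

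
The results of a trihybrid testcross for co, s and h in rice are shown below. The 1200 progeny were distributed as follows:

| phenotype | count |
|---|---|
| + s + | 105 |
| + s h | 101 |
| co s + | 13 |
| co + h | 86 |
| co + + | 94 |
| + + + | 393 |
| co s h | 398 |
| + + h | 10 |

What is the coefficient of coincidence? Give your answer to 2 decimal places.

The two most frequent reciprocal classes, + + + and co s h, are the parental types, so the F1 was + + + / co s h.
The two rarest classes, + + h and co s +, are the double crossovers. Comparing them with the parentals, only the h allele has switched, so h is the middle locus and the order is co – h – s.
co–h: (195 + 23)/1200 = 0.1817; h–s: (191 + 23)/1200 = 0.1783.
Expected DCO frequency = 0.1817 × 0.1783 ≈ 0.03240; observed = 23/1200 ≈ 0.01917.
Coefficient of coincidence = 0.01917/0.03240 ≈ 0.59.

0.59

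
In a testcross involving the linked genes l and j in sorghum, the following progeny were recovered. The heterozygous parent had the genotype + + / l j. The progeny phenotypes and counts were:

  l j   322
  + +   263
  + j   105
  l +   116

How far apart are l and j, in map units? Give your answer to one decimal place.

27.4 map units

The recombinant classes are + j and l +: 105 + 116 = 221.
Recombination frequency = 221/806 = 0.2742 ≈ 27.4%, i.e. 27.4 map units.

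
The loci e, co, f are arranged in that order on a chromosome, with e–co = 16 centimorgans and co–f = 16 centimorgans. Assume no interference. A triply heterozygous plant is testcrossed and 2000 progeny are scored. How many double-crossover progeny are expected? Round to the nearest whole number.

51

Map distances give recombination frequencies of 0.160 and 0.160 for the two intervals.
With no interference, expected double-crossover frequency = 0.160 × 0.160 = 0.02560.
Expected number = 0.02560 × 2000 = 51.20 ≈ 51.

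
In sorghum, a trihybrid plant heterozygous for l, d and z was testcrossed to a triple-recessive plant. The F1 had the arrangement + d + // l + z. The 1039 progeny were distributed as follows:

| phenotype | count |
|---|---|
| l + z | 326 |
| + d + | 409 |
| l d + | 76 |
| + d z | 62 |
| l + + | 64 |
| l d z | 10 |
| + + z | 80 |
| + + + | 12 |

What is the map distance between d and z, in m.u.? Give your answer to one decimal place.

The two rarest classes, + + + and l d z, are the double crossovers. Comparing them with the parentals, only the d allele has switched, so d is the middle locus and the order is l – d – z.
Crossovers in the d–z interval produce the single-crossover classes + d z and l + + (62 + 64 = 126) plus the double crossovers (22).
RF(d–z) = (126 + 22) / 1039 = 148/1039 = 0.1424 → 14.2 m.u.

14.2 m.u.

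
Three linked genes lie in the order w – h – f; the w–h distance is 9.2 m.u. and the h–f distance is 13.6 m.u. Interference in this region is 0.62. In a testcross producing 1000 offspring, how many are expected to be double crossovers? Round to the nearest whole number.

Map distances give recombination frequencies of 0.092 and 0.136 for the two intervals.
With interference 0.62 (so coincidence = 0.38), expected double-crossover frequency = 0.092 × 0.136 × 0.38 = 0.00475.
Expected number = 0.00475 × 1000 = 4.75 ≈ 5.

5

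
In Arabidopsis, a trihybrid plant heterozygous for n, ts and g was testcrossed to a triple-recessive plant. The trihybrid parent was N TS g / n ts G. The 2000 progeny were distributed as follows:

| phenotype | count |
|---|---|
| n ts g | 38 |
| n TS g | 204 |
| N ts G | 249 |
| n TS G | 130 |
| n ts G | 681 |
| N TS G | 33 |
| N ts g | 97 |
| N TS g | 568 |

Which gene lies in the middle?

The two rarest classes, N TS G and n ts g, are the double crossovers. Comparing them with the parentals, only the g allele has switched, so g is the middle locus and the order is ts – g – n.

g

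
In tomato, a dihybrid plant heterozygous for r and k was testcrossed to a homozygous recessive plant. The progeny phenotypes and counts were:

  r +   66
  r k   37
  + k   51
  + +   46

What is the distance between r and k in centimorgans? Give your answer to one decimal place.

41.5 centimorgans

The two most frequent classes, + k (51) and r + (66), are the parental types, so the F1 was + k / r +.
The recombinant classes are + + and r k: 46 + 37 = 83.
Recombination frequency = 83/200 = 0.4150 ≈ 41.5%, i.e. 41.5 centimorgans.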